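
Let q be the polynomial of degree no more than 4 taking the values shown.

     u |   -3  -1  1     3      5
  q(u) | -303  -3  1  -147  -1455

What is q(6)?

Forward differences of the values at u = -3, -1, 1, 3, 5:
  q  : -303  -3  1  -147  -1455
  Δ  : 300  4  -148  -1308
  Δ^2: -296  -152  -1160
  Δ^3: 144  -1008
  Δ^4: -1152
The fourth differences are constant, confirming degree 4.
Interpolating (Newton forward form) and evaluating at u = 6 gives q(6) = -3174.

-3174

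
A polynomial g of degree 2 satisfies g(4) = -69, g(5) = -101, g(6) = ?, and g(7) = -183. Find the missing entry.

-139

On equispaced nodes a degree-2 polynomial has vanishing third forward difference, so
  - g(4) + 3·g(5) - 3·g(6) + g(7) = 0.
Substituting the known values and solving for g(6):
  -3·g(6) = 417
  g(6) = -139.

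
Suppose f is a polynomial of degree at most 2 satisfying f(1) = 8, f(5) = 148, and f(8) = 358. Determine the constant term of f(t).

-2

Write f(t) = at^2 + bt + c. Substituting each data point gives a linear system:
  a + b + c = 8
  25a + 5b + c = 148
  64a + 8b + c = 358
Solving the system yields a = 5, b = 5, c = -2.
So f(t) = 5t^2 + 5t - 2.
The constant term is -2.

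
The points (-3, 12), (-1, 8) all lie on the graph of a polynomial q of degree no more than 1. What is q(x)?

Using the Lagrange interpolation formula with nodes -3, -1:
  L_0(x) = (x + 1) / -2
  L_1(x) = (x + 3) / 2
Then q(x) = 12·L_0(x) + 8·L_1(x).
Expanding and collecting terms gives q(x) = -2x + 6.
Check: q(-3) = 12. ✓

q(x) = -2x + 6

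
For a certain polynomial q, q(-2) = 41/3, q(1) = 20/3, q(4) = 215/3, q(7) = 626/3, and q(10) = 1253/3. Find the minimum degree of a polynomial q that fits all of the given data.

Forward differences of the values at s = -2, 1, 4, 7, 10:
  q  : 41/3  20/3  215/3  626/3  1253/3
  Δ  : -7  65  137  209
  Δ^2: 72  72  72
  Δ^3: 0  0
  Δ^4: 0
The second differences are constant (72) and nonzero, while all higher differences vanish, so the minimal degree is 2.

2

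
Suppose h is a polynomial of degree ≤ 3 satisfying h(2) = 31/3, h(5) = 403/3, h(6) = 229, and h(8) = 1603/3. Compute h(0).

Write h(s) = as^3 + bs^2 + cs + d. Substituting each data point gives a linear system:
  8a + 4b + 2c + d = 31/3
  125a + 25b + 5c + d = 403/3
  216a + 36b + 6c + d = 229
  512a + 64b + 8c + d = 1603/3
Solving the system yields a = 1, b = 1/3, c = 0, d = 1.
So h(s) = s^3 + (1/3)s^2 + 1.
Then h(0) = 1.

1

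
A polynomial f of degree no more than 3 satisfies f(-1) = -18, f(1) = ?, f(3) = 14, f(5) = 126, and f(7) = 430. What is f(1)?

-2

On equispaced nodes a degree-3 polynomial has vanishing fourth forward difference, so
  f(-1) - 4·f(1) + 6·f(3) - 4·f(5) + f(7) = 0.
Substituting the known values and solving for f(1):
  -4·f(1) = 8
  f(1) = -2.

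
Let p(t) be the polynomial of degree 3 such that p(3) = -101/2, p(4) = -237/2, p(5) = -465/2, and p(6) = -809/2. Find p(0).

-5/2

Forward differences of the values at t = 3, 4, 5, 6:
  p  : -101/2  -237/2  -465/2  -809/2
  Δ  : -68  -114  -172
  Δ^2: -46  -58
  Δ^3: -12
The third differences are constant, confirming degree 3.
Interpolating (Newton forward form) and evaluating at t = 0 gives p(0) = -5/2.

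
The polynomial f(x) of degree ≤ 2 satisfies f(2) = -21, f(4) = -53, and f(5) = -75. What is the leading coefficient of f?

Write f(x) = ax^2 + bx + c. Substituting each data point gives a linear system:
  4a + 2b + c = -21
  16a + 4b + c = -53
  25a + 5b + c = -75
Solving the system yields a = -2, b = -4, c = -5.
So f(x) = -2x^2 - 4x - 5.
The leading coefficient is -2.

-2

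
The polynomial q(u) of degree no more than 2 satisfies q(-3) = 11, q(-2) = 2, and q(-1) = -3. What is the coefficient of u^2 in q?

Write q(u) = au^2 + bu + c. Substituting each data point gives a linear system:
  9a - 3b + c = 11
  4a - 2b + c = 2
  a - b + c = -3
Solving the system yields a = 2, b = 1, c = -4.
So q(u) = 2u^2 + u - 4.
The leading coefficient is 2.

2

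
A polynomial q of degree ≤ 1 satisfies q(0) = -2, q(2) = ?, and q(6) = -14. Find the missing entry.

-6

The 2 known points determine the degree-1 polynomial uniquely.
Write q(u) = au + b. Substituting each data point gives a linear system:
  b = -2
  6a + b = -14
Solving the system yields a = -2, b = -2.
So q(u) = -2u - 2.
Then q(2) = -6.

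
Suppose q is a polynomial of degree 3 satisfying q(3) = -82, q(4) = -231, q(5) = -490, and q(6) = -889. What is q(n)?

q(n) = -5n^3 + 5n^2 + n + 5

Using the Lagrange interpolation formula with nodes 3, 4, 5, 6:
  L_0(n) = (n - 4)(n - 5)(n - 6) / -6
  L_1(n) = (n - 3)(n - 5)(n - 6) / 2
  L_2(n) = (n - 3)(n - 4)(n - 6) / -2
  L_3(n) = (n - 3)(n - 4)(n - 5) / 6
Then q(n) = -82·L_0(n) - 231·L_1(n) - 490·L_2(n) - 889·L_3(n).
Expanding and collecting terms gives q(n) = -5n³ + 5n² + n + 5.
Check: q(3) = -82. ✓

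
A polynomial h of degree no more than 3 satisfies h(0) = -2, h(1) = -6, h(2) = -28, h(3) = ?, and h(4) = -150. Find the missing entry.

The 4 known points determine the degree-3 polynomial uniquely.
Write h(s) = as^3 + bs^2 + cs + d. Substituting each data point gives a linear system:
  d = -2
  a + b + c + d = -6
  8a + 4b + 2c + d = -28
  64a + 16b + 4c + d = -150
Solving the system yields a = -1, b = -6, c = 3, d = -2.
So h(s) = -s³ - 6s² + 3s - 2.
Then h(3) = -74.

-74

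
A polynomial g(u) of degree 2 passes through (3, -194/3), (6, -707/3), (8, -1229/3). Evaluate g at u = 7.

-950/3

Write g(u) = au^2 + bu + c. Substituting each data point gives a linear system:
  9a + 3b + c = -194/3
  36a + 6b + c = -707/3
  64a + 8b + c = -1229/3
Solving the system yields a = -6, b = -3, c = -5/3.
So g(u) = -6u² - 3u - 5/3.
Then g(7) = -950/3.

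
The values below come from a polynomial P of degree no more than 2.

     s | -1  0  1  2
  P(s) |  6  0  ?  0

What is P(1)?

The 3 known points determine the degree-2 polynomial uniquely.
Write P(s) = as^2 + bs + c. Substituting each data point gives a linear system:
  a - b + c = 6
  c = 0
  4a + 2b + c = 0
Solving the system yields a = 2, b = -4, c = 0.
So P(s) = 2s^2 - 4s.
Then P(1) = -2.

-2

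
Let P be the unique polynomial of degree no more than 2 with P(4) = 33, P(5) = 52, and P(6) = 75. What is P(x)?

Using the Lagrange interpolation formula with nodes 4, 5, 6:
  L_0(x) = (x - 5)(x - 6) / 2
  L_1(x) = (x - 4)(x - 6) / -1
  L_2(x) = (x - 4)(x - 5) / 2
Then P(x) = 33·L_0(x) + 52·L_1(x) + 75·L_2(x).
Expanding and collecting terms gives P(x) = 2x² + x - 3.
Check: P(5) = 52. ✓

P(x) = 2x^2 + x - 3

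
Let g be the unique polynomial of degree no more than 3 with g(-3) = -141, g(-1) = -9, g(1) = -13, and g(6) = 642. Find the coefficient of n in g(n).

-6

Write g(n) = an^3 + bn^2 + cn + d. Substituting each data point gives a linear system:
  -27a + 9b - 3c + d = -141
  -a + b - c + d = -9
  a + b + c + d = -13
  216a + 36b + 6c + d = 642
Solving the system yields a = 4, b = -5, c = -6, d = -6.
So g(n) = 4n^3 - 5n^2 - 6n - 6.
The coefficient of n is -6.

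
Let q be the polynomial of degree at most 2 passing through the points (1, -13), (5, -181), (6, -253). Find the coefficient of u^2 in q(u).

-6

Write q(u) = au^2 + bu + c. Substituting each data point gives a linear system:
  a + b + c = -13
  25a + 5b + c = -181
  36a + 6b + c = -253
Solving the system yields a = -6, b = -6, c = -1.
So q(u) = -6u² - 6u - 1.
The leading coefficient is -6.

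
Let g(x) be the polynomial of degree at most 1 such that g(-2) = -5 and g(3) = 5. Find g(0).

Write g(x) = ax + b. Substituting each data point gives a linear system:
  -2a + b = -5
  3a + b = 5
Solving the system yields a = 2, b = -1.
So g(x) = 2x - 1.
Then g(0) = -1.

-1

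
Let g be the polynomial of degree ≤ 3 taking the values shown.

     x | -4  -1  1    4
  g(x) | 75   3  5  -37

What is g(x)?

Write g(x) = ax^3 + bx^2 + cx + d. Substituting each data point gives a linear system:
  -64a + 16b - 4c + d = 75
  -a + b - c + d = 3
  a + b + c + d = 5
  64a + 16b + 4c + d = -37
Solving the system yields a = -1, b = 1, c = 2, d = 3.
So g(x) = -x³ + x² + 2x + 3.
Check: g(-1) = 3. ✓

g(x) = -x^3 + x^2 + 2x + 3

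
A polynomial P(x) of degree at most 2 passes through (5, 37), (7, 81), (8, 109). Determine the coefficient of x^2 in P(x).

2

Write P(x) = ax^2 + bx + c. Substituting each data point gives a linear system:
  25a + 5b + c = 37
  49a + 7b + c = 81
  64a + 8b + c = 109
Solving the system yields a = 2, b = -2, c = -3.
So P(x) = 2x^2 - 2x - 3.
The leading coefficient is 2.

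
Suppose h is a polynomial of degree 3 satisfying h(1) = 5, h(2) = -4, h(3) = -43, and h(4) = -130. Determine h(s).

Using the Lagrange interpolation formula with nodes 1, 2, 3, 4:
  L_0(s) = (s - 2)(s - 3)(s - 4) / -6
  L_1(s) = (s - 1)(s - 3)(s - 4) / 2
  L_2(s) = (s - 1)(s - 2)(s - 4) / -2
  L_3(s) = (s - 1)(s - 2)(s - 3) / 6
Then h(s) = 5·L_0(s) - 4·L_1(s) - 43·L_2(s) - 130·L_3(s).
Expanding and collecting terms gives h(s) = -3s³ + 3s² + 3s + 2.
Check: h(4) = -130. ✓

h(s) = -3s^3 + 3s^2 + 3s + 2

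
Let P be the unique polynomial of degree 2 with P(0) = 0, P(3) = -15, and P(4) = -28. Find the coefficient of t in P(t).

1

Write P(t) = at^2 + bt + c. Substituting each data point gives a linear system:
  c = 0
  9a + 3b + c = -15
  16a + 4b + c = -28
Solving the system yields a = -2, b = 1, c = 0.
So P(t) = -2t^2 + t.
The coefficient of t is 1.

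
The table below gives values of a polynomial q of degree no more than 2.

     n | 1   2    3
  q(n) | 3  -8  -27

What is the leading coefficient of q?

Write q(n) = an^2 + bn + c. Substituting each data point gives a linear system:
  a + b + c = 3
  4a + 2b + c = -8
  9a + 3b + c = -27
Solving the system yields a = -4, b = 1, c = 6.
So q(n) = -4n^2 + n + 6.
The leading coefficient is -4.

-4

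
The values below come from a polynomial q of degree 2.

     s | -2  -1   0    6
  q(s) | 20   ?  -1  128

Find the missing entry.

11/2

The 3 known points determine the degree-2 polynomial uniquely.
Write q(s) = as^2 + bs + c. Substituting each data point gives a linear system:
  4a - 2b + c = 20
  c = -1
  36a + 6b + c = 128
Solving the system yields a = 4, b = -5/2, c = -1.
So q(s) = 4s^2 - (5/2)s - 1.
Then q(-1) = 11/2.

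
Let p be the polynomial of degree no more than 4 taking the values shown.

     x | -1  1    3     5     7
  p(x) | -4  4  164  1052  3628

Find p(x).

p(x) = x^4 + 4x^3 - 3x^2 + 2

Write p(x) = ax^4 + bx^3 + cx^2 + dx + e. Substituting each data point gives a linear system:
  a - b + c - d + e = -4
  a + b + c + d + e = 4
  81a + 27b + 9c + 3d + e = 164
  625a + 125b + 25c + 5d + e = 1052
  2401a + 343b + 49c + 7d + e = 3628
Solving the system yields a = 1, b = 4, c = -3, d = 0, e = 2.
So p(x) = x⁴ + 4x³ - 3x² + 2.
Check: p(7) = 3628. ✓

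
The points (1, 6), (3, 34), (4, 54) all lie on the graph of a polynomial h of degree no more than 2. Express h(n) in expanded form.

Write h(n) = an^2 + bn + c. Substituting each data point gives a linear system:
  a + b + c = 6
  9a + 3b + c = 34
  16a + 4b + c = 54
Solving the system yields a = 2, b = 6, c = -2.
So h(n) = 2n² + 6n - 2.
Check: h(1) = 6. ✓

h(n) = 2n^2 + 6n - 2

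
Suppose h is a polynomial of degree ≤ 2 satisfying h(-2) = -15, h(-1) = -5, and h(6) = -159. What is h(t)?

h(t) = -4t^2 - 2t - 3

Write h(t) = at^2 + bt + c. Substituting each data point gives a linear system:
  4a - 2b + c = -15
  a - b + c = -5
  36a + 6b + c = -159
Solving the system yields a = -4, b = -2, c = -3.
So h(t) = -4t² - 2t - 3.
Check: h(-1) = -5. ✓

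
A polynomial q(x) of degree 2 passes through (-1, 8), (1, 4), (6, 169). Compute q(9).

388

Using the Lagrange interpolation formula with nodes -1, 1, 6:
  L_0(x) = (x - 1)(x - 6) / 14
  L_1(x) = (x + 1)(x - 6) / -10
  L_2(x) = (x + 1)(x - 1) / 35
Then q(x) = 8·L_0(x) + 4·L_1(x) + 169·L_2(x).
Expanding and collecting terms gives q(x) = 5x^2 - 2x + 1.
Evaluating at x = 9: q(9) = 388.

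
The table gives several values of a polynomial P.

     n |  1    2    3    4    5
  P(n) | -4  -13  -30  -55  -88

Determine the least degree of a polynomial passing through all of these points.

Forward differences of the values at n = 1, 2, 3, 4, 5:
  P  : -4  -13  -30  -55  -88
  Δ  : -9  -17  -25  -33
  Δ^2: -8  -8  -8
  Δ^3: 0  0
  Δ^4: 0
The second differences are constant (-8) and nonzero, while all higher differences vanish, so the minimal degree is 2.

2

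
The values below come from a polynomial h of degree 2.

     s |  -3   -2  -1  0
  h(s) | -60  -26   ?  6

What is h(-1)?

-4

On equispaced nodes a degree-2 polynomial has vanishing third forward difference, so
  - h(-3) + 3·h(-2) - 3·h(-1) + h(0) = 0.
Substituting the known values and solving for h(-1):
  -3·h(-1) = 12
  h(-1) = -4.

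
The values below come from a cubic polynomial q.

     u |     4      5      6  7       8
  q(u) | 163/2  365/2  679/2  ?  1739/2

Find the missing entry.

1129/2

The 4 known points determine the degree-3 polynomial uniquely.
Write q(u) = au^3 + bu^2 + cu + d. Substituting each data point gives a linear system:
  64a + 16b + 4c + d = 163/2
  125a + 25b + 5c + d = 365/2
  216a + 36b + 6c + d = 679/2
  512a + 64b + 8c + d = 1739/2
Solving the system yields a = 2, b = -2, c = -3, d = -5/2.
So q(u) = 2u^3 - 2u^2 - 3u - 5/2.
Then q(7) = 1129/2.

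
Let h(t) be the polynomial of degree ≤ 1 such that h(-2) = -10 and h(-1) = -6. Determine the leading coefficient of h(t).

4

Write h(t) = at + b. Substituting each data point gives a linear system:
  -2a + b = -10
  -a + b = -6
Solving the system yields a = 4, b = -2.
So h(t) = 4t - 2.
The leading coefficient is 4.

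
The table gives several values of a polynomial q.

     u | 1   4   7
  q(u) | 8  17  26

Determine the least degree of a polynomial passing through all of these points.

Forward differences of the values at u = 1, 4, 7:
  q  : 8  17  26
  Δ  : 9  9
  Δ^2: 0
The first differences are constant (9) and nonzero, while all higher differences vanish, so the minimal degree is 1.

1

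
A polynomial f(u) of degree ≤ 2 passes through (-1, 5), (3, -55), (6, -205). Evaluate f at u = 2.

Using the Lagrange interpolation formula with nodes -1, 3, 6:
  L_0(u) = (u - 3)(u - 6) / 28
  L_1(u) = (u + 1)(u - 6) / -12
  L_2(u) = (u + 1)(u - 3) / 21
Then f(u) = 5·L_0(u) - 55·L_1(u) - 205·L_2(u).
Expanding and collecting terms gives f(u) = -5u^2 - 5u + 5.
Evaluating at u = 2: f(2) = -25.

-25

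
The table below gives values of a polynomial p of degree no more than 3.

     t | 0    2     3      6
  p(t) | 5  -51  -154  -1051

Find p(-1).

Using the Lagrange interpolation formula with nodes 0, 2, 3, 6:
  L_0(t) = (t - 2)(t - 3)(t - 6) / -36
  L_1(t) = t(t - 3)(t - 6) / 8
  L_2(t) = t(t - 2)(t - 6) / -9
  L_3(t) = t(t - 2)(t - 3) / 72
Then p(t) = 5·L_0(t) - 51·L_1(t) - 154·L_2(t) - 1051·L_3(t).
Expanding and collecting terms gives p(t) = -4t^3 - 5t^2 - 2t + 5.
Evaluating at t = -1: p(-1) = 6.

6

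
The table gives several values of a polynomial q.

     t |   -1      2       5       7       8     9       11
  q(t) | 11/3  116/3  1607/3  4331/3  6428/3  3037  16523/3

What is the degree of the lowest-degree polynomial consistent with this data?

3

Divided differences on the nodes -1, 2, 5, 7, 8, 9, 11:
  order 0: 11/3  116/3  1607/3  4331/3  6428/3  3037  16523/3
  order 1: 35/3  497/3  454  699  2683/3  3706/3
  order 2: 77/3  173/3  245/3  293/3  341/3
  order 3: 4  4  4  4
  order 4: 0  0  0
  order 5: 0  0
  order 6: 0
The order-3 divided differences are all 4 (nonzero) and every higher order vanishes, so the data lies on a polynomial of degree exactly 3.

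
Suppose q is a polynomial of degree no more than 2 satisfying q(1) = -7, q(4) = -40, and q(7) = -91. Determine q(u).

q(u) = -u^2 - 6u

Write q(u) = au^2 + bu + c. Substituting each data point gives a linear system:
  a + b + c = -7
  16a + 4b + c = -40
  49a + 7b + c = -91
Solving the system yields a = -1, b = -6, c = 0.
So q(u) = -u^2 - 6u.
Check: q(4) = -40. ✓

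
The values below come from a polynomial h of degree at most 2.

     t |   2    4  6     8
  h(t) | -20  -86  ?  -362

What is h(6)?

The 3 known points determine the degree-2 polynomial uniquely.
Write h(t) = at^2 + bt + c. Substituting each data point gives a linear system:
  4a + 2b + c = -20
  16a + 4b + c = -86
  64a + 8b + c = -362
Solving the system yields a = -6, b = 3, c = -2.
So h(t) = -6t² + 3t - 2.
Then h(6) = -200.

-200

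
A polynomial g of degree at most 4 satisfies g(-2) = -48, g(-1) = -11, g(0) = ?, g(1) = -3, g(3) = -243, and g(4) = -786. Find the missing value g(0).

-6

The 5 known points determine the degree-4 polynomial uniquely.
Write g(s) = as^4 + bs^3 + cs^2 + ds + e. Substituting each data point gives a linear system:
  16a - 8b + 4c - 2d + e = -48
  a - b + c - d + e = -11
  a + b + c + d + e = -3
  81a + 27b + 9c + 3d + e = -243
  256a + 64b + 16c + 4d + e = -786
Solving the system yields a = -3, b = -1, c = 2, d = 5, e = -6.
So g(s) = -3s^4 - s^3 + 2s^2 + 5s - 6.
Then g(0) = -6.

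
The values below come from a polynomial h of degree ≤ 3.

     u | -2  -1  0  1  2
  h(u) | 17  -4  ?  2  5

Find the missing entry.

-5

The 4 known points determine the degree-3 polynomial uniquely.
Write h(u) = au^3 + bu^2 + cu + d. Substituting each data point gives a linear system:
  -8a + 4b - 2c + d = 17
  -a + b - c + d = -4
  a + b + c + d = 2
  8a + 4b + 2c + d = 5
Solving the system yields a = -2, b = 4, c = 5, d = -5.
So h(u) = -2u³ + 4u² + 5u - 5.
Then h(0) = -5.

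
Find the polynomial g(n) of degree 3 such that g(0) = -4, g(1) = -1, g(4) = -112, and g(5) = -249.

g(n) = -3n^3 + 5n^2 + n - 4

Write g(n) = an^3 + bn^2 + cn + d. Substituting each data point gives a linear system:
  d = -4
  a + b + c + d = -1
  64a + 16b + 4c + d = -112
  125a + 25b + 5c + d = -249
Solving the system yields a = -3, b = 5, c = 1, d = -4.
So g(n) = -3n³ + 5n² + n - 4.
Check: g(5) = -249. ✓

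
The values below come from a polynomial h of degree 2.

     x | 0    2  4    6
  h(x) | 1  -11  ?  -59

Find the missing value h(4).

-31

The 3 known points determine the degree-2 polynomial uniquely.
Write h(x) = ax^2 + bx + c. Substituting each data point gives a linear system:
  c = 1
  4a + 2b + c = -11
  36a + 6b + c = -59
Solving the system yields a = -1, b = -4, c = 1.
So h(x) = -x^2 - 4x + 1.
Then h(4) = -31.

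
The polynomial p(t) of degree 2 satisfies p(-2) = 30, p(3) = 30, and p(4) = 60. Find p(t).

p(t) = 5t^2 - 5t

Write p(t) = at^2 + bt + c. Substituting each data point gives a linear system:
  4a - 2b + c = 30
  9a + 3b + c = 30
  16a + 4b + c = 60
Solving the system yields a = 5, b = -5, c = 0.
So p(t) = 5t² - 5t.
Check: p(3) = 30. ✓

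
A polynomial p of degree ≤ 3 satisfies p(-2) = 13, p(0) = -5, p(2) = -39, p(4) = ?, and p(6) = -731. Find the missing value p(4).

On equispaced nodes a degree-3 polynomial has vanishing fourth forward difference, so
  p(-2) - 4·p(0) + 6·p(2) - 4·p(4) + p(6) = 0.
Substituting the known values and solving for p(4):
  -4·p(4) = 932
  p(4) = -233.

-233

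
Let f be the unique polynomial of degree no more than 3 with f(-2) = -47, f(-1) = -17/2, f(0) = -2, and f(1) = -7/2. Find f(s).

f(s) = 4s^3 - 4s^2 - (3/2)s - 2

Write f(s) = as^3 + bs^2 + cs + d. Substituting each data point gives a linear system:
  -8a + 4b - 2c + d = -47
  -a + b - c + d = -17/2
  d = -2
  a + b + c + d = -7/2
Solving the system yields a = 4, b = -4, c = -3/2, d = -2.
So f(s) = 4s³ - 4s² - (3/2)s - 2.
Check: f(1) = -7/2. ✓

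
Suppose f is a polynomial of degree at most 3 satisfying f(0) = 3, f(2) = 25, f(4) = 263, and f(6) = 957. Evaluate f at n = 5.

538

Forward differences of the values at n = 0, 2, 4, 6:
  f  : 3  25  263  957
  Δ  : 22  238  694
  Δ^2: 216  456
  Δ^3: 240
The third differences are constant, confirming degree 3.
Interpolating (Newton forward form) and evaluating at n = 5 gives f(5) = 538.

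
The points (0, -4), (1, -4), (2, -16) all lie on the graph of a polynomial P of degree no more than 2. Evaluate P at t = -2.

-40

Write P(t) = at^2 + bt + c. Substituting each data point gives a linear system:
  c = -4
  a + b + c = -4
  4a + 2b + c = -16
Solving the system yields a = -6, b = 6, c = -4.
So P(t) = -6t² + 6t - 4.
Then P(-2) = -40.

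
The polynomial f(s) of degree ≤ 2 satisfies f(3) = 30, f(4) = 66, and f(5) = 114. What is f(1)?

Write f(s) = as^2 + bs + c. Substituting each data point gives a linear system:
  9a + 3b + c = 30
  16a + 4b + c = 66
  25a + 5b + c = 114
Solving the system yields a = 6, b = -6, c = -6.
So f(s) = 6s^2 - 6s - 6.
Then f(1) = -6.

-6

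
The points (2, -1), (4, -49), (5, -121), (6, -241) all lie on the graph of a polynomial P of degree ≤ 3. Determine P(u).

P(u) = -2u^3 + 6u^2 - 4u - 1

Write P(u) = au^3 + bu^2 + cu + d. Substituting each data point gives a linear system:
  8a + 4b + 2c + d = -1
  64a + 16b + 4c + d = -49
  125a + 25b + 5c + d = -121
  216a + 36b + 6c + d = -241
Solving the system yields a = -2, b = 6, c = -4, d = -1.
So P(u) = -2u^3 + 6u^2 - 4u - 1.
Check: P(6) = -241. ✓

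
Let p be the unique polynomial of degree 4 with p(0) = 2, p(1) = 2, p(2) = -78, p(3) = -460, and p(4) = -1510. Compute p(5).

-3738

Write p(u) = au^4 + bu^3 + cu^2 + du + e. Substituting each data point gives a linear system:
  e = 2
  a + b + c + d + e = 2
  16a + 8b + 4c + 2d + e = -78
  81a + 27b + 9c + 3d + e = -460
  256a + 64b + 16c + 4d + e = -1510
Solving the system yields a = -6, b = -1, c = 5, d = 2, e = 2.
So p(u) = -6u^4 - u^3 + 5u^2 + 2u + 2.
Then p(5) = -3738.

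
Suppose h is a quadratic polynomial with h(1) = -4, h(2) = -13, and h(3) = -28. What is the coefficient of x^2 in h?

Write h(x) = ax^2 + bx + c. Substituting each data point gives a linear system:
  a + b + c = -4
  4a + 2b + c = -13
  9a + 3b + c = -28
Solving the system yields a = -3, b = 0, c = -1.
So h(x) = -3x^2 - 1.
The leading coefficient is -3.

-3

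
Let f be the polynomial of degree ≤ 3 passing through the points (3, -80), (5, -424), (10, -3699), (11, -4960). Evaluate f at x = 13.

-8280

Using the Lagrange interpolation formula with nodes 3, 5, 10, 11:
  L_0(x) = (x - 5)(x - 10)(x - 11) / -112
  L_1(x) = (x - 3)(x - 10)(x - 11) / 60
  L_2(x) = (x - 3)(x - 5)(x - 11) / -35
  L_3(x) = (x - 3)(x - 5)(x - 10) / 48
Then f(x) = -80·L_0(x) - 424·L_1(x) - 3699·L_2(x) - 4960·L_3(x).
Expanding and collecting terms gives f(x) = -4x³ + 3x² + 1.
Evaluating at x = 13: f(13) = -8280.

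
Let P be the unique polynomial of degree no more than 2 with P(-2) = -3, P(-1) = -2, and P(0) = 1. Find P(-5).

Forward differences of the values at s = -2, -1, 0:
  P  : -3  -2  1
  Δ  : 1  3
  Δ^2: 2
The second differences are constant, confirming degree 2.
Interpolating (Newton forward form) and evaluating at s = -5 gives P(-5) = 6.

6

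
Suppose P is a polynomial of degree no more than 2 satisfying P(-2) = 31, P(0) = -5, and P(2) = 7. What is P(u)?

P(u) = 6u^2 - 6u - 5

Write P(u) = au^2 + bu + c. Substituting each data point gives a linear system:
  4a - 2b + c = 31
  c = -5
  4a + 2b + c = 7
Solving the system yields a = 6, b = -6, c = -5.
So P(u) = 6u^2 - 6u - 5.
Check: P(2) = 7. ✓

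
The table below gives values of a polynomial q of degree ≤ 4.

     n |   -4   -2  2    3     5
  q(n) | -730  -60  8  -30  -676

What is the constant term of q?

Write q(n) = an^4 + bn^3 + cn^2 + dn + e. Substituting each data point gives a linear system:
  256a - 64b + 16c - 4d + e = -730
  16a - 8b + 4c - 2d + e = -60
  16a + 8b + 4c + 2d + e = 8
  81a + 27b + 9c + 3d + e = -30
  625a + 125b + 25c + 5d + e = -676
Solving the system yields a = -2, b = 4, c = 3, d = 1, e = -6.
So q(n) = -2n⁴ + 4n³ + 3n² + n - 6.
The constant term is -6.

-6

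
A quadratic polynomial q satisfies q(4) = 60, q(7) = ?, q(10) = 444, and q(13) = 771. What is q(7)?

207

The 3 known points determine the degree-2 polynomial uniquely.
Write q(s) = as^2 + bs + c. Substituting each data point gives a linear system:
  16a + 4b + c = 60
  100a + 10b + c = 444
  169a + 13b + c = 771
Solving the system yields a = 5, b = -6, c = 4.
So q(s) = 5s² - 6s + 4.
Then q(7) = 207.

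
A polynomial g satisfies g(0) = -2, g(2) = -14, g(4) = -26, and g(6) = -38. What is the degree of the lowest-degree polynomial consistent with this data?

Forward differences of the values at u = 0, 2, 4, 6:
  g  : -2  -14  -26  -38
  Δ  : -12  -12  -12
  Δ^2: 0  0
  Δ^3: 0
The first differences are constant (-12) and nonzero, while all higher differences vanish, so the minimal degree is 1.

1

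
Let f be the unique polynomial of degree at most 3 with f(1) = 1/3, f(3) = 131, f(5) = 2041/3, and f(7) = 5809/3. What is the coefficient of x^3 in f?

Write f(x) = ax^3 + bx^2 + cx + d. Substituting each data point gives a linear system:
  a + b + c + d = 1/3
  27a + 9b + 3c + d = 131
  125a + 25b + 5c + d = 2041/3
  343a + 49b + 7c + d = 5809/3
Solving the system yields a = 6, b = -5/3, c = -6, d = 2.
So f(x) = 6x^3 - (5/3)x^2 - 6x + 2.
The leading coefficient is 6.

6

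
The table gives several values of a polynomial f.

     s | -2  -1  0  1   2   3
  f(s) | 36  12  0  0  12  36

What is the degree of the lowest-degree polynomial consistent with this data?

Forward differences of the values at s = -2, -1, 0, 1, 2, 3:
  f  : 36  12  0  0  12  36
  Δ  : -24  -12  0  12  24
  Δ^2: 12  12  12  12
  Δ^3: 0  0  0
  Δ^4: 0  0
  Δ^5: 0
The second differences are constant (12) and nonzero, while all higher differences vanish, so the minimal degree is 2.

2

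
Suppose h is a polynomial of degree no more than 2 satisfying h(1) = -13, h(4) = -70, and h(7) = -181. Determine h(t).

Write h(t) = at^2 + bt + c. Substituting each data point gives a linear system:
  a + b + c = -13
  16a + 4b + c = -70
  49a + 7b + c = -181
Solving the system yields a = -3, b = -4, c = -6.
So h(t) = -3t^2 - 4t - 6.
Check: h(1) = -13. ✓

h(t) = -3t^2 - 4t - 6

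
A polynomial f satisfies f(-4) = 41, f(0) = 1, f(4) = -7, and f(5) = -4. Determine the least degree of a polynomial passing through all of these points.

Divided differences on the nodes -4, 0, 4, 5:
  order 0: 41  1  -7  -4
  order 1: -10  -2  3
  order 2: 1  1
  order 3: 0
The order-2 divided differences are all 1 (nonzero) and every higher order vanishes, so the data lies on a polynomial of degree exactly 2.

2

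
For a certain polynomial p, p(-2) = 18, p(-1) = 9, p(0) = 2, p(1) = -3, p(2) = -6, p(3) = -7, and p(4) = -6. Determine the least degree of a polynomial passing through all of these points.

2

Forward differences of the values at x = -2, -1, 0, 1, 2, 3, 4:
  p  : 18  9  2  -3  -6  -7  -6
  Δ  : -9  -7  -5  -3  -1  1
  Δ^2: 2  2  2  2  2
  Δ^3: 0  0  0  0
  Δ^4: 0  0  0
  Δ^5: 0  0
  Δ^6: 0
The second differences are constant (2) and nonzero, while all higher differences vanish, so the minimal degree is 2.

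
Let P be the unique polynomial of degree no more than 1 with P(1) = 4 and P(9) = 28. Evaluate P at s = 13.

40

Using the Lagrange interpolation formula with nodes 1, 9:
  L_0(s) = (s - 9) / -8
  L_1(s) = (s - 1) / 8
Then P(s) = 4·L_0(s) + 28·L_1(s).
Expanding and collecting terms gives P(s) = 3s + 1.
Evaluating at s = 13: P(13) = 40.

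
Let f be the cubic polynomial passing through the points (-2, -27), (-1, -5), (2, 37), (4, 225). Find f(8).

1633

Write f(u) = au^3 + bu^2 + cu + d. Substituting each data point gives a linear system:
  -8a + 4b - 2c + d = -27
  -a + b - c + d = -5
  8a + 4b + 2c + d = 37
  64a + 16b + 4c + d = 225
Solving the system yields a = 3, b = 1, c = 4, d = 1.
So f(u) = 3u^3 + u^2 + 4u + 1.
Then f(8) = 1633.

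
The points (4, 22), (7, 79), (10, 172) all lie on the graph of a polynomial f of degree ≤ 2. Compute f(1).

1

Write f(s) = as^2 + bs + c. Substituting each data point gives a linear system:
  16a + 4b + c = 22
  49a + 7b + c = 79
  100a + 10b + c = 172
Solving the system yields a = 2, b = -3, c = 2.
So f(s) = 2s^2 - 3s + 2.
Then f(1) = 1.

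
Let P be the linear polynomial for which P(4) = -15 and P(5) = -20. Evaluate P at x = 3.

Using the Lagrange interpolation formula with nodes 4, 5:
  L_0(x) = (x - 5) / -1
  L_1(x) = (x - 4) / 1
Then P(x) = -15·L_0(x) - 20·L_1(x).
Expanding and collecting terms gives P(x) = -5x + 5.
Evaluating at x = 3: P(3) = -10.

-10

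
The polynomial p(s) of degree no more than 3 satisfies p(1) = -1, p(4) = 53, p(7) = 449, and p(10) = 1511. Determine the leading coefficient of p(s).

2

Write p(s) = as^3 + bs^2 + cs + d. Substituting each data point gives a linear system:
  a + b + c + d = -1
  64a + 16b + 4c + d = 53
  343a + 49b + 7c + d = 449
  1000a + 100b + 10c + d = 1511
Solving the system yields a = 2, b = -5, c = 1, d = 1.
So p(s) = 2s³ - 5s² + s + 1.
The leading coefficient is 2.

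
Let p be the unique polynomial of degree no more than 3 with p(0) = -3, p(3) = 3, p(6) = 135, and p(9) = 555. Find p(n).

p(n) = n^3 - 2n^2 - n - 3

Using the Lagrange interpolation formula with nodes 0, 3, 6, 9:
  L_0(n) = (n - 3)(n - 6)(n - 9) / -162
  L_1(n) = n(n - 6)(n - 9) / 54
  L_2(n) = n(n - 3)(n - 9) / -54
  L_3(n) = n(n - 3)(n - 6) / 162
Then p(n) = -3·L_0(n) + 3·L_1(n) + 135·L_2(n) + 555·L_3(n).
Expanding and collecting terms gives p(n) = n³ - 2n² - n - 3.
Check: p(0) = -3. ✓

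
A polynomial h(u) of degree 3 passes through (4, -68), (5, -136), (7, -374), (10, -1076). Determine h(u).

h(u) = -u^3 - u^2 + 2u + 4

Using the Lagrange interpolation formula with nodes 4, 5, 7, 10:
  L_0(u) = (u - 5)(u - 7)(u - 10) / -18
  L_1(u) = (u - 4)(u - 7)(u - 10) / 10
  L_2(u) = (u - 4)(u - 5)(u - 10) / -18
  L_3(u) = (u - 4)(u - 5)(u - 7) / 90
Then h(u) = -68·L_0(u) - 136·L_1(u) - 374·L_2(u) - 1076·L_3(u).
Expanding and collecting terms gives h(u) = -u^3 - u^2 + 2u + 4.
Check: h(10) = -1076. ✓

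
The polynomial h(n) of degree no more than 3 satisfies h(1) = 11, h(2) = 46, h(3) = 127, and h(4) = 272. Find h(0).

4

Using the Lagrange interpolation formula with nodes 1, 2, 3, 4:
  L_0(n) = (n - 2)(n - 3)(n - 4) / -6
  L_1(n) = (n - 1)(n - 3)(n - 4) / 2
  L_2(n) = (n - 1)(n - 2)(n - 4) / -2
  L_3(n) = (n - 1)(n - 2)(n - 3) / 6
Then h(n) = 11·L_0(n) + 46·L_1(n) + 127·L_2(n) + 272·L_3(n).
Expanding and collecting terms gives h(n) = 3n³ + 5n² - n + 4.
Evaluating at n = 0: h(0) = 4.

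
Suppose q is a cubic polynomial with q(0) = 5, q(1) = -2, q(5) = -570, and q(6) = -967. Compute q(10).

-4295

Write q(u) = au^3 + bu^2 + cu + d. Substituting each data point gives a linear system:
  d = 5
  a + b + c + d = -2
  125a + 25b + 5c + d = -570
  216a + 36b + 6c + d = -967
Solving the system yields a = -4, b = -3, c = 0, d = 5.
So q(u) = -4u³ - 3u² + 5.
Then q(10) = -4295.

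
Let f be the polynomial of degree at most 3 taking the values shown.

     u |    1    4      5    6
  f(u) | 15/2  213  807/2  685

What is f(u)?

Write f(u) = au^3 + bu^2 + cu + d. Substituting each data point gives a linear system:
  a + b + c + d = 15/2
  64a + 16b + 4c + d = 213
  125a + 25b + 5c + d = 807/2
  216a + 36b + 6c + d = 685
Solving the system yields a = 3, b = 1/2, c = 3, d = 1.
So f(u) = 3u^3 + (1/2)u^2 + 3u + 1.
Check: f(1) = 15/2. ✓

f(u) = 3u^3 + (1/2)u^2 + 3u + 1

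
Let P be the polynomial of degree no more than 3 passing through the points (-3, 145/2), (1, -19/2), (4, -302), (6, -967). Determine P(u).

Write P(u) = au^3 + bu^2 + cu + d. Substituting each data point gives a linear system:
  -27a + 9b - 3c + d = 145/2
  a + b + c + d = -19/2
  64a + 16b + 4c + d = -302
  216a + 36b + 6c + d = -967
Solving the system yields a = -4, b = -3, c = 3/2, d = -4.
So P(u) = -4u^3 - 3u^2 + (3/2)u - 4.
Check: P(6) = -967. ✓

P(u) = -4u^3 - 3u^2 + (3/2)u - 4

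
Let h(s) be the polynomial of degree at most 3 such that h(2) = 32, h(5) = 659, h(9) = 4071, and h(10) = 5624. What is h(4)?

326

Write h(s) = as^3 + bs^2 + cs + d. Substituting each data point gives a linear system:
  8a + 4b + 2c + d = 32
  125a + 25b + 5c + d = 659
  729a + 81b + 9c + d = 4071
  1000a + 100b + 10c + d = 5624
Solving the system yields a = 6, b = -4, c = 3, d = -6.
So h(s) = 6s^3 - 4s^2 + 3s - 6.
Then h(4) = 326.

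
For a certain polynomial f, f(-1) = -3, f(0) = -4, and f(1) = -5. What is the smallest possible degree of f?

Forward differences of the values at t = -1, 0, 1:
  f  : -3  -4  -5
  Δ  : -1  -1
  Δ^2: 0
The first differences are constant (-1) and nonzero, while all higher differences vanish, so the minimal degree is 1.

1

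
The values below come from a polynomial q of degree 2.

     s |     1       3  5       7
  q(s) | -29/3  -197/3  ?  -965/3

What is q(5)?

-509/3

On equispaced nodes a degree-2 polynomial has vanishing third forward difference, so
  - q(1) + 3·q(3) - 3·q(5) + q(7) = 0.
Substituting the known values and solving for q(5):
  -3·q(5) = 509
  q(5) = -509/3.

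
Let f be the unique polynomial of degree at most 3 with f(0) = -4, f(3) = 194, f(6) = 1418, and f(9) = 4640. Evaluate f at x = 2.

62

Using the Lagrange interpolation formula with nodes 0, 3, 6, 9:
  L_0(x) = (x - 3)(x - 6)(x - 9) / -162
  L_1(x) = x(x - 6)(x - 9) / 54
  L_2(x) = x(x - 3)(x - 9) / -54
  L_3(x) = x(x - 3)(x - 6) / 162
Then f(x) = -4·L_0(x) + 194·L_1(x) + 1418·L_2(x) + 4640·L_3(x).
Expanding and collecting terms gives f(x) = 6x^3 + 3x^2 + 3x - 4.
Evaluating at x = 2: f(2) = 62.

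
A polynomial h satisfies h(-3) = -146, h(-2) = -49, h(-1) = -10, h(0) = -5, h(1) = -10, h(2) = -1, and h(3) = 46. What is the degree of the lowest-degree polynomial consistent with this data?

Forward differences of the values at s = -3, -2, -1, 0, 1, 2, 3:
  h  : -146  -49  -10  -5  -10  -1  46
  Δ  : 97  39  5  -5  9  47
  Δ^2: -58  -34  -10  14  38
  Δ^3: 24  24  24  24
  Δ^4: 0  0  0
  Δ^5: 0  0
  Δ^6: 0
The third differences are constant (24) and nonzero, while all higher differences vanish, so the minimal degree is 3.

3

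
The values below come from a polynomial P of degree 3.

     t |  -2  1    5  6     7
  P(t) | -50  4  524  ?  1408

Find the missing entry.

894

The 4 known points determine the degree-3 polynomial uniquely.
Write P(t) = at^3 + bt^2 + ct + d. Substituting each data point gives a linear system:
  -8a + 4b - 2c + d = -50
  a + b + c + d = 4
  125a + 25b + 5c + d = 524
  343a + 49b + 7c + d = 1408
Solving the system yields a = 4, b = 0, c = 6, d = -6.
So P(t) = 4t^3 + 6t - 6.
Then P(6) = 894.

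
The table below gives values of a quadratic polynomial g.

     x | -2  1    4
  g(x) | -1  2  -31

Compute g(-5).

Using the Lagrange interpolation formula with nodes -2, 1, 4:
  L_0(x) = (x - 1)(x - 4) / 18
  L_1(x) = (x + 2)(x - 4) / -9
  L_2(x) = (x + 2)(x - 1) / 18
Then g(x) = -1·L_0(x) + 2·L_1(x) - 31·L_2(x).
Expanding and collecting terms gives g(x) = -2x^2 - x + 5.
Evaluating at x = -5: g(-5) = -40.

-40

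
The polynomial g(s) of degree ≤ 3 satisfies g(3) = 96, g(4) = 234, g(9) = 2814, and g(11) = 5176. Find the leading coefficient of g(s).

Write g(s) = as^3 + bs^2 + cs + d. Substituting each data point gives a linear system:
  27a + 9b + 3c + d = 96
  64a + 16b + 4c + d = 234
  729a + 81b + 9c + d = 2814
  1331a + 121b + 11c + d = 5176
Solving the system yields a = 4, b = -1, c = -3, d = 6.
So g(s) = 4s^3 - s^2 - 3s + 6.
The leading coefficient is 4.

4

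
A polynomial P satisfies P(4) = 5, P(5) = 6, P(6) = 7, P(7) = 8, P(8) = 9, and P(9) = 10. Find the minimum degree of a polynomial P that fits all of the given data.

Forward differences of the values at t = 4, 5, 6, 7, 8, 9:
  P  : 5  6  7  8  9  10
  Δ  : 1  1  1  1  1
  Δ^2: 0  0  0  0
  Δ^3: 0  0  0
  Δ^4: 0  0
  Δ^5: 0
The first differences are constant (1) and nonzero, while all higher differences vanish, so the minimal degree is 1.

1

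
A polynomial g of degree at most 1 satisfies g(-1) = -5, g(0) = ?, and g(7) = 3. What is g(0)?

The 2 known points determine the degree-1 polynomial uniquely.
Write g(t) = at + b. Substituting each data point gives a linear system:
  -a + b = -5
  7a + b = 3
Solving the system yields a = 1, b = -4.
So g(t) = t - 4.
Then g(0) = -4.

-4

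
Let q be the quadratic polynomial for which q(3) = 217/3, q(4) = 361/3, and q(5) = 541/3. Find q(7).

1009/3

Write q(u) = au^2 + bu + c. Substituting each data point gives a linear system:
  9a + 3b + c = 217/3
  16a + 4b + c = 361/3
  25a + 5b + c = 541/3
Solving the system yields a = 6, b = 6, c = 1/3.
So q(u) = 6u^2 + 6u + 1/3.
Then q(7) = 1009/3.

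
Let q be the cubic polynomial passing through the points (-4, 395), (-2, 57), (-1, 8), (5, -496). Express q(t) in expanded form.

Write q(t) = at^3 + bt^2 + ct + d. Substituting each data point gives a linear system:
  -64a + 16b - 4c + d = 395
  -8a + 4b - 2c + d = 57
  -a + b - c + d = 8
  125a + 25b + 5c + d = -496
Solving the system yields a = -5, b = 5, c = 1, d = -1.
So q(t) = -5t^3 + 5t^2 + t - 1.
Check: q(5) = -496. ✓

q(t) = -5t^3 + 5t^2 + t - 1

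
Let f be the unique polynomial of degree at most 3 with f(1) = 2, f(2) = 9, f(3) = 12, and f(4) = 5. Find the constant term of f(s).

Write f(s) = as^3 + bs^2 + cs + d. Substituting each data point gives a linear system:
  a + b + c + d = 2
  8a + 4b + 2c + d = 9
  27a + 9b + 3c + d = 12
  64a + 16b + 4c + d = 5
Solving the system yields a = -1, b = 4, c = 2, d = -3.
So f(s) = -s^3 + 4s^2 + 2s - 3.
The constant term is -3.

-3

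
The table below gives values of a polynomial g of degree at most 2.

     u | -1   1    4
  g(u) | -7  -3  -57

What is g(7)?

-183

Write g(u) = au^2 + bu + c. Substituting each data point gives a linear system:
  a - b + c = -7
  a + b + c = -3
  16a + 4b + c = -57
Solving the system yields a = -4, b = 2, c = -1.
So g(u) = -4u^2 + 2u - 1.
Then g(7) = -183.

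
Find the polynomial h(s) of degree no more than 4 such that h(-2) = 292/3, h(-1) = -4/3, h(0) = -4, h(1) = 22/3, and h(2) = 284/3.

h(s) = 6s^4 - (5/3)s^3 + s^2 + 6s - 4

Using the Lagrange interpolation formula with nodes -2, -1, 0, 1, 2:
  L_0(s) = (s + 1)s(s - 1)(s - 2) / 24
  L_1(s) = (s + 2)s(s - 1)(s - 2) / -6
  L_2(s) = (s + 2)(s + 1)(s - 1)(s - 2) / 4
  L_3(s) = (s + 2)(s + 1)s(s - 2) / -6
  L_4(s) = (s + 2)(s + 1)s(s - 1) / 24
Then h(s) = 292/3·L_0(s) - 4/3·L_1(s) - 4·L_2(s) + 22/3·L_3(s) + 284/3·L_4(s).
Expanding and collecting terms gives h(s) = 6s^4 - (5/3)s^3 + s^2 + 6s - 4.
Check: h(-1) = -4/3. ✓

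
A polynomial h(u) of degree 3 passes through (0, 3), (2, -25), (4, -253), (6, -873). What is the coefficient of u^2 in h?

Write h(u) = au^3 + bu^2 + cu + d. Substituting each data point gives a linear system:
  d = 3
  8a + 4b + 2c + d = -25
  64a + 16b + 4c + d = -253
  216a + 36b + 6c + d = -873
Solving the system yields a = -4, b = -1, c = 4, d = 3.
So h(u) = -4u^3 - u^2 + 4u + 3.
The coefficient of u^2 is -1.

-1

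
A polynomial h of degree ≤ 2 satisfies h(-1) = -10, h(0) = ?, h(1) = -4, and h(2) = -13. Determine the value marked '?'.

The 3 known points determine the degree-2 polynomial uniquely.
Write h(u) = au^2 + bu + c. Substituting each data point gives a linear system:
  a - b + c = -10
  a + b + c = -4
  4a + 2b + c = -13
Solving the system yields a = -4, b = 3, c = -3.
So h(u) = -4u² + 3u - 3.
Then h(0) = -3.

-3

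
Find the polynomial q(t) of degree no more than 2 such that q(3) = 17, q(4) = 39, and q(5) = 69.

q(t) = 4t^2 - 6t - 1

Write q(t) = at^2 + bt + c. Substituting each data point gives a linear system:
  9a + 3b + c = 17
  16a + 4b + c = 39
  25a + 5b + c = 69
Solving the system yields a = 4, b = -6, c = -1.
So q(t) = 4t^2 - 6t - 1.
Check: q(5) = 69. ✓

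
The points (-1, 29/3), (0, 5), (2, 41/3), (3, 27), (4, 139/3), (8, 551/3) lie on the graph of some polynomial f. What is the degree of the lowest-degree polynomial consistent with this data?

Divided differences on the nodes -1, 0, 2, 3, 4, 8:
  order 0: 29/3  5  41/3  27  139/3  551/3
  order 1: -14/3  13/3  40/3  58/3  103/3
  order 2: 3  3  3  3
  order 3: 0  0  0
  order 4: 0  0
  order 5: 0
The order-2 divided differences are all 3 (nonzero) and every higher order vanishes, so the data lies on a polynomial of degree exactly 2.

2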